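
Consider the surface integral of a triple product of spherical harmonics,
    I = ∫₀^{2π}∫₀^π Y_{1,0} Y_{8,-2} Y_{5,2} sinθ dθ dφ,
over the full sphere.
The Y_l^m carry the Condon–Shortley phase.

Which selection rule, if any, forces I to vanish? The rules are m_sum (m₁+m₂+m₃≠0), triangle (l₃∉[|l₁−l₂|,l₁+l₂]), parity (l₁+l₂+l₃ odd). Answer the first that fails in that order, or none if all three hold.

azimuthal sum: 0 − 2 + 2 = 0  ✓
7 ≤ 5 ≤ 9 (triangle on l)  ✗
L = 1 + 8 + 5 = 14 (even)

triangle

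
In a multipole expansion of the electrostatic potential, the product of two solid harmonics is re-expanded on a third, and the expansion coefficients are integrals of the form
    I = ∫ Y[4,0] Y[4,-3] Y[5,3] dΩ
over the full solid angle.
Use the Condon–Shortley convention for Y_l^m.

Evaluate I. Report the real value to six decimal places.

L=13 odd ⇒ parity kills the (l;000) factor ⇒ I = 0

0.000000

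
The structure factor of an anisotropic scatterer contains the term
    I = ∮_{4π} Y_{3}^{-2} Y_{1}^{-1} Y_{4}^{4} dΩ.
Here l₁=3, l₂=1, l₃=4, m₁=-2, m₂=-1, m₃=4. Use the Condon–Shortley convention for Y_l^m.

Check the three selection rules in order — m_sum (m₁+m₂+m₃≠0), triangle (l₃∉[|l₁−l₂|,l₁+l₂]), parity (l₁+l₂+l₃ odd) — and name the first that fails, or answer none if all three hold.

azimuthal sum: -2 − 1 + 4 = 1  ✗
2 ≤ 4 ≤ 4 (triangle on l)
L = 3 + 1 + 4 = 8 (even)

m_sum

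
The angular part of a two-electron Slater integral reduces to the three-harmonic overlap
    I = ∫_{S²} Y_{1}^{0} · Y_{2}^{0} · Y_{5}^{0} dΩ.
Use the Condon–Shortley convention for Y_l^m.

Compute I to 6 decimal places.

|1−2|≤5≤1+2 violated ⇒ I = 0

0.000000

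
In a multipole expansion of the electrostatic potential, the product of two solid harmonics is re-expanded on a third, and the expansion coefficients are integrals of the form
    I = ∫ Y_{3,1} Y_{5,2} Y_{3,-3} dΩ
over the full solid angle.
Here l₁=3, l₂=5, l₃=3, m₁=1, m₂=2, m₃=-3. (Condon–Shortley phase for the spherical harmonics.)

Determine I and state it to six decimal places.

l₁+l₂+l₃=11 is odd: 3j(l;000)=0 ⇒ I=0

0.000000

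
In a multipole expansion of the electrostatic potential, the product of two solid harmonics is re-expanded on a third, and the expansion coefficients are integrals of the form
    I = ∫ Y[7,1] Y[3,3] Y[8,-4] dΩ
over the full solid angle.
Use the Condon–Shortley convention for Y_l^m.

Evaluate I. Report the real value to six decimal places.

Checks pass: Σm=0; 18 even; l₃=8∈[4,10].
(2·7+1)(2·3+1)(2·8+1) = 1785
Δ: 2! 12! 4! / 19! → 1/5290740
sum: t=0:+1/7257600 t=1:−1/2073600 t=2:+1/7257600 = -1/4838400
3j²(7 3 8; 0 0 0) = Δ·Π!·Σ² = 252/20995  (sign -1)
sum: t=2:+1/46448640 = 1/46448640
3j²(7 3 8; 1 3 -4) = Δ·Π!·Σ² = 2475/117572  (sign +1)
combine: 4πI² = 1785·252/20995·2475/117572 = 467775/1037153
take √, sign -1: I = -0.18944893

-0.189449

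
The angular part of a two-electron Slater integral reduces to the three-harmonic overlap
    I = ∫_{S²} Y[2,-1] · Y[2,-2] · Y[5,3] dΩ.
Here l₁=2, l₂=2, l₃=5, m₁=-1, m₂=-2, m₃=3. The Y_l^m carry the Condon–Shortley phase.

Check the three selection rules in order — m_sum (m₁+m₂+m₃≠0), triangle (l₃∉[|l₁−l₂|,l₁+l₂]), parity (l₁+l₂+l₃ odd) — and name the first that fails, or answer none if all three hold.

Σmᵢ = 0  ✓
l₃∈[|l₁−l₂|,l₁+l₂]=[0,4], have l₃=5  ✗
Σlᵢ = 9 ⇒ odd

triangle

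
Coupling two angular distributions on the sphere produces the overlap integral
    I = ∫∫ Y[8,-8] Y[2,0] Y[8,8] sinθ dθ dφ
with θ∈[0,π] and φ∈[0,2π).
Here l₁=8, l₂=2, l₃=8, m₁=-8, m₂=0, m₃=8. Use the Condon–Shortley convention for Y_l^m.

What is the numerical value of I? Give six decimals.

m-sum 0 ✓  L=18 even ✓  6≤8≤10 ✓
Π(2lᵢ+1) = 17×5×17 = 1445
triangle coeff Δ(8,2,8) = 1/348840
Σ_t [0,2]: t=0:+1/116121600 t=1:−1/25401600 t=2:+1/116121600 = -1/45158400
(3j)²=24/1615 [(8 2 8; 0 0 0)], sign=-1
Σ_t [2,2]: t=2:+1/348713164800 = 1/348713164800
(3j)²=40/969 [(8 2 8; -8 0 8)], sign=+1
⇒ 4πI² = 320/361
I = (-1)√(320/361/(4π)) = -0.26559290

-0.265593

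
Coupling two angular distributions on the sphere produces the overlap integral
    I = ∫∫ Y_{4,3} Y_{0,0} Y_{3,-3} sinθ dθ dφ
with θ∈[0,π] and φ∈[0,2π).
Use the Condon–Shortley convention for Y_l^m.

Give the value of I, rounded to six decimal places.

0.000000

triangle: need 4≤l₃≤4, have 3; I=0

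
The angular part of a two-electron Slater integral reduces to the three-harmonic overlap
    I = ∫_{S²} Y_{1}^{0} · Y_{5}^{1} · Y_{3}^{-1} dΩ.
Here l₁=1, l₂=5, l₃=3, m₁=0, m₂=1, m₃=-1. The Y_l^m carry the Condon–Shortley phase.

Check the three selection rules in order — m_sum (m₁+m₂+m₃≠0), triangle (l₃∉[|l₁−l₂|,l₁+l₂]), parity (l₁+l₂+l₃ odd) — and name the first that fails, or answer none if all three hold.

m₁+m₂+m₃ = 0 + 1 − 1 = 0  ✓
triangle: |1−5|=4 ≤ l₃=3 ≤ 1+5=6  ✗
parity: l₁+l₂+l₃ = 9 is odd

triangle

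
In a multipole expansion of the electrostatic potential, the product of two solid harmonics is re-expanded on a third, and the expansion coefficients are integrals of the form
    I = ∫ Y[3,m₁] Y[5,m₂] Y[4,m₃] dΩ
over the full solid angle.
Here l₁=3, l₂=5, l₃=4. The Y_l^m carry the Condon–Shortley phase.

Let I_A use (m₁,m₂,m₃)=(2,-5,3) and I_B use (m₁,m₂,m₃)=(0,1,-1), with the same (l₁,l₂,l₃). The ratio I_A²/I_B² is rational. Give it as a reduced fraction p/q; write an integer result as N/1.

1225/361

Same 3,5,4: normalisation and zero-m 3j drop out of the ratio.
A: Δ: 4! 2! 6! / 13! → 1/180180; sum: t=0:+1/17280 = 1/17280; 3j²(3 5 4; 2 -5 3) = Δ·Π!·Σ² = 35/858  (sign -1)
B: Δ: 4! 2! 6! / 13! → 1/180180; sum: t=1:−1/1440 t=2:+1/192 t=3:−1/432 = 19/8640; 3j²(3 5 4; 0 1 -1) = Δ·Π!·Σ² = 361/30030  (sign -1)
I_A²/I_B² = (35/858)/(361/30030) = 1225/361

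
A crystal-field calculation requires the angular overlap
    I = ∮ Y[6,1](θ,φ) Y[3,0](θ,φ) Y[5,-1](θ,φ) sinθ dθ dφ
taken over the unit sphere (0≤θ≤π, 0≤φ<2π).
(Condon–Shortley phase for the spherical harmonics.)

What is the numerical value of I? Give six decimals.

m-sum 0 ✓  L=14 even ✓  3≤5≤9 ✓
Π(2lᵢ+1) = 13×7×11 = 1001
triangle coeff Δ(6,3,5) = 1/675675
Σ_t [1,3]: t=1:−1/8640 t=2:+1/2304 t=3:−1/8640 = 7/34560
(3j)²=7/429 [(6 3 5; 0 0 0)], sign=-1
Σ_t [1,3]: t=1:−1/6912 t=2:+1/2880 t=3:−1/17280 = 1/6912
(3j)²=5/429 [(6 3 5; 1 0 -1)], sign=+1
⇒ 4πI² = 245/1287
I = (-1)√(245/1287/(4π)) = -0.12308038

-0.123080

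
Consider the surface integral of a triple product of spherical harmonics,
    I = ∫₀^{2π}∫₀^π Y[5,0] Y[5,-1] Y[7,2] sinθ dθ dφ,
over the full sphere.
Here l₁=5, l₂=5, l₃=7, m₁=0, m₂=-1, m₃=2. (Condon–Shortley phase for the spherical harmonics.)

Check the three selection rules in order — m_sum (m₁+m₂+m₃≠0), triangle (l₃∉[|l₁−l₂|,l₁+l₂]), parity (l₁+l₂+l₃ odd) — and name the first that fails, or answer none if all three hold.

m₁+m₂+m₃ = 0 − 1 + 2 = 1  ✗
triangle: |5−5|=0 ≤ l₃=7 ≤ 5+5=10
parity: l₁+l₂+l₃ = 17 is odd

m_sum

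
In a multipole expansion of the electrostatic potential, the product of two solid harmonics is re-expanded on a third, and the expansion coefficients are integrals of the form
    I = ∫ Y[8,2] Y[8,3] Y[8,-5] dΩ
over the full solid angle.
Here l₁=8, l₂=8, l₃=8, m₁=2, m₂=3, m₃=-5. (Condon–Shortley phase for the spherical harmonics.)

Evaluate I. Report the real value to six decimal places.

-0.047359

m-sum 0 ✓  L=24 even ✓  0≤8≤16 ✓
Π(2lᵢ+1) = 17×17×17 = 4913
triangle coeff Δ(8,8,8) = 1/236637794250
Σ_t [0,8]: t=0:+1/65548320768000 t=1:−1/128024064000 t=2:+1/2985984000 t=3:−1/373248000 t=4:+1/191102976 t=5:−1/373248000 t=6:+1/2985984000 t=7:−1/128024064000 t=8:+1/65548320768000 = 11/20808990720
(3j)²=490/96577 [(8 8 8; 0 0 0)], sign=+1
Σ_t [3,6]: t=3:−1/20901888000 t=4:+1/4180377600 t=5:−1/5225472000 t=6:+1/41803776000 = 1/41803776000
(3j)²=42/37145 [(8 8 8; 2 3 -5)], sign=-1
⇒ 4πI² = 69972/2482597
I = (-1)√(69972/2482597/(4π)) = -0.04735917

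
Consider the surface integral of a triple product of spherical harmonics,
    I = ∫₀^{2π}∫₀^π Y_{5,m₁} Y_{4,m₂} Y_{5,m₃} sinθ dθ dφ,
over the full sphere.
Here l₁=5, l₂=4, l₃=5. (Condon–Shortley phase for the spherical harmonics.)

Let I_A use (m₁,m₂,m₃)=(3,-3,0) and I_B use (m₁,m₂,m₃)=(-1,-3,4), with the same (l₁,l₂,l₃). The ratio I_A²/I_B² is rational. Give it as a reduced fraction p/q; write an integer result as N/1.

3/5

l's match ⇒ only the (l;m) 3-j factors differ between A and B.
A: triangle coeff Δ(5,4,5) = 1/3153150; Σ_t [0,1]: t=0:+1/6912 t=1:−1/17280 = 1/11520; (3j)²=2/143 [(5 4 5; 3 -3 0)], sign=-1
B: triangle coeff Δ(5,4,5) = 1/3153150; Σ_t [0,1]: t=0:+1/103680 t=1:−1/17280 = -1/20736; (3j)²=10/429 [(5 4 5; -1 -3 4)], sign=+1
I_A²/I_B² = (2/143)/(10/429) = 3/5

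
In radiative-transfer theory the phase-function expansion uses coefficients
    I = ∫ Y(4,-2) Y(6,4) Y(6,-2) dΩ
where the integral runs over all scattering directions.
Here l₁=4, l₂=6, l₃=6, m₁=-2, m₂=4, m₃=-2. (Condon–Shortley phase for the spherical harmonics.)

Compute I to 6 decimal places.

0.060095

Rules hold: Σm=0, L=16 even, 2≤6≤10.
N = 9·13·13 = 1521
Δ = 4!·4!·8!/17! = 1/15315300
Racah Σ t=0..4: t=0:+1/829440 t=1:−1/25920 t=2:+1/9216 t=3:−1/25920 t=4:+1/829440 = 7/207360
⇒ 3j(4 6 6; 0 0 0)² = 28/2431, sgn +1
Racah Σ t=2..4: t=2:+1/3870720 t=3:−1/181440 t=4:+1/138240 = 23/11612160
⇒ 3j(4 6 6; -2 4 -2)² = 529/204204, sgn +1
4πI² = N·(3j₀)²·(3jₘ)² = 1587/34969
I = +1·√(0.0453831/4π) = 0.06009550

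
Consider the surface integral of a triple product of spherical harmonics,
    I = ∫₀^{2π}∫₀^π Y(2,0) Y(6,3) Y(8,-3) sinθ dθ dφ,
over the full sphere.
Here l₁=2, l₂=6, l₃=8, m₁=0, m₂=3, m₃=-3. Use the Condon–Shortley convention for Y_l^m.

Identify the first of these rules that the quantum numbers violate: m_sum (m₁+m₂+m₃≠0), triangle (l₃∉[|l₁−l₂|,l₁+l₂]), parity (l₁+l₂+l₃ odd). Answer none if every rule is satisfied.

none

azimuthal sum: 0 + 3 − 3 = 0  ✓
4 ≤ 8 ≤ 8 (triangle on l)  ✓
L = 2 + 6 + 8 = 16 (even)  ✓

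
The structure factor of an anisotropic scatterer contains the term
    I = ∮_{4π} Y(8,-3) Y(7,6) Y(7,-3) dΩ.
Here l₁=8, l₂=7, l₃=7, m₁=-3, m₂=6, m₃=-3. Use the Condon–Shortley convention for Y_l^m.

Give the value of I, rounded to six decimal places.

0.088990

Checks pass: Σm=0; 22 even; l₃=7∈[1,15].
(2·8+1)(2·7+1)(2·7+1) = 3825
Δ: 8! 8! 6! / 23! → 1/22086194130
sum: t=1:−1/18289152000 t=2:+1/248832000 t=3:−1/24883200 t=4:+1/11943936 t=5:−1/24883200 t=6:+1/248832000 t=7:−1/18289152000 = 11/975421440
3j²(8 7 7; 0 0 0) = Δ·Π!·Σ² = 1750/289731  (sign -1)
sum: t=7:−1/2090188800 t=8:+1/3483648000 = -1/5225472000
3j²(8 7 7; -3 6 -3) = Δ·Π!·Σ² = 32/7429  (sign -1)
combine: 4πI² = 3825·1750/289731·32/7429 = 4200000/42204149
take √, sign +1: I = 0.08899019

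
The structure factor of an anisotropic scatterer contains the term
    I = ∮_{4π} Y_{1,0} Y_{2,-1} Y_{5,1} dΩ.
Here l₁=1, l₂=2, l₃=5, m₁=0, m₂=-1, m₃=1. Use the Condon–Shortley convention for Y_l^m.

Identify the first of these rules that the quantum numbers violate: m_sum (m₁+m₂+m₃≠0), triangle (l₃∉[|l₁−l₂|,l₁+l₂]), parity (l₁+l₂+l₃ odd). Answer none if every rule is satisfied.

Σmᵢ = 0  ✓
l₃∈[|l₁−l₂|,l₁+l₂]=[1,3], have l₃=5  ✗
Σlᵢ = 8 ⇒ even

triangle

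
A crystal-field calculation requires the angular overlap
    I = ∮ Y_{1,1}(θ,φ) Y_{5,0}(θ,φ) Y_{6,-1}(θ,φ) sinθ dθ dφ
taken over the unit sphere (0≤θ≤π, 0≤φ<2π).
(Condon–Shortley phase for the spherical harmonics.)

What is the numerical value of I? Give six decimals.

-0.187239

m-sum 0 ✓  L=12 even ✓  4≤6≤6 ✓
Π(2lᵢ+1) = 3×11×13 = 429
triangle coeff Δ(1,5,6) = 1/858
Σ_t [0,0]: t=0:+1/14400 = 1/14400
(3j)²=6/143 [(1 5 6; 0 0 0)], sign=+1
Σ_t [0,0]: t=0:+1/28800 = 1/28800
(3j)²=7/286 [(1 5 6; 1 0 -1)], sign=-1
⇒ 4πI² = 63/143
I = (-1)√(63/143/(4π)) = -0.18723944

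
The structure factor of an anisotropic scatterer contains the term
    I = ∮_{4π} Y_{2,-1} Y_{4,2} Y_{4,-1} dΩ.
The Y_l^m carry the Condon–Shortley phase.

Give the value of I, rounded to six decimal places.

Rules hold: Σm=0, L=10 even, 2≤4≤6.
N = 5·9·9 = 405
Δ = 2!·2!·6!/11! = 1/13860
Racah Σ t=0..2: t=0:+1/192 t=1:−1/36 t=2:+1/192 = -5/288
⇒ 3j(2 4 4; 0 0 0)² = 20/693, sgn -1
Racah Σ t=1..2: t=1:−1/240 t=2:+1/96 = 1/160
⇒ 3j(2 4 4; -1 2 -1)² = 27/1540, sgn -1
4πI² = N·(3j₀)²·(3jₘ)² = 1215/5929
I = +1·√(0.204925/4π) = 0.12770047

0.127700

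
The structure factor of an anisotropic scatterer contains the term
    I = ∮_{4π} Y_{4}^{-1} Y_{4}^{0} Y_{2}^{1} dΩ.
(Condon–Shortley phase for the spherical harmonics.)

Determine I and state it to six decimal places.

-0.044869

Checks pass: Σm=0; 10 even; l₃=2∈[0,8].
(2·4+1)(2·4+1)(2·2+1) = 405
Δ: 6! 2! 2! / 11! → 1/13860
sum: t=2:+1/192 t=3:−1/36 t=4:+1/192 = -5/288
3j²(4 4 2; 0 0 0) = Δ·Π!·Σ² = 20/693  (sign -1)
sum: t=3:−1/72 t=4:+1/96 = -1/288
3j²(4 4 2; -1 0 1) = Δ·Π!·Σ² = 1/462  (sign +1)
combine: 4πI² = 405·20/693·1/462 = 150/5929
take √, sign -1: I = -0.04486937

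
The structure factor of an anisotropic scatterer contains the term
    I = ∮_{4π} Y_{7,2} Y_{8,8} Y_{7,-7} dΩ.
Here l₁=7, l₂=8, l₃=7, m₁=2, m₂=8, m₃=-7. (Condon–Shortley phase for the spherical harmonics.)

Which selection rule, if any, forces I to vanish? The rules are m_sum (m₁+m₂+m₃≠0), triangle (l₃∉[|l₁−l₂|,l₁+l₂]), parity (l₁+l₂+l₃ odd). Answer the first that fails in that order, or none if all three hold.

m_sum

m₁+m₂+m₃ = 2 + 8 − 7 = 3  ✗
triangle: |7−8|=1 ≤ l₃=7 ≤ 7+8=15
parity: l₁+l₂+l₃ = 22 is even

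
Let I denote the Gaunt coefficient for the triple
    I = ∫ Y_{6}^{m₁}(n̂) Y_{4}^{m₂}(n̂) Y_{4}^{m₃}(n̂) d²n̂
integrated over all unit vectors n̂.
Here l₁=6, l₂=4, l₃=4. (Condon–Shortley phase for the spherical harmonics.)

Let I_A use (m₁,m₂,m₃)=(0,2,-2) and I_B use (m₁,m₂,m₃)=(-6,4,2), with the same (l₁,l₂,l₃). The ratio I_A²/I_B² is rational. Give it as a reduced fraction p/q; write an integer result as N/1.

l's match ⇒ only the (l;m) 3-j factors differ between A and B.
A: triangle coeff Δ(6,4,4) = 1/1261260; Σ_t [4,6]: t=4:+1/4608 t=5:−1/14400 t=6:+1/1036800 = 77/518400; (3j)²=11/585 [(6 4 4; 0 2 -2)], sign=+1
B: triangle coeff Δ(6,4,4) = 1/1261260; Σ_t [6,6]: t=6:+1/1036800 = 1/1036800; (3j)²=4/195 [(6 4 4; -6 4 2)], sign=+1
I_A²/I_B² = (11/585)/(4/195) = 11/12

11/12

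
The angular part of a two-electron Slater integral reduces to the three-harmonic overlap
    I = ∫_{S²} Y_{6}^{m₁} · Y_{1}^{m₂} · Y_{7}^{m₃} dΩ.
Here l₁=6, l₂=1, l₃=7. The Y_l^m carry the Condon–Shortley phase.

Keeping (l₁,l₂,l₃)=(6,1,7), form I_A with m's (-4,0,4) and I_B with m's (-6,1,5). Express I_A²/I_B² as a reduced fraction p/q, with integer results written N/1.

l's match ⇒ only the (l;m) 3-j factors differ between A and B.
A: triangle coeff Δ(6,1,7) = 1/1365; Σ_t [0,0]: t=0:+1/7257600 = 1/7257600; (3j)²=11/455 [(6 1 7; -4 0 4)], sign=-1
B: triangle coeff Δ(6,1,7) = 1/1365; Σ_t [0,0]: t=0:+1/958003200 = 1/958003200; (3j)²=1/1365 [(6 1 7; -6 1 5)], sign=+1
I_A²/I_B² = (11/455)/(1/1365) = 33/1

33/1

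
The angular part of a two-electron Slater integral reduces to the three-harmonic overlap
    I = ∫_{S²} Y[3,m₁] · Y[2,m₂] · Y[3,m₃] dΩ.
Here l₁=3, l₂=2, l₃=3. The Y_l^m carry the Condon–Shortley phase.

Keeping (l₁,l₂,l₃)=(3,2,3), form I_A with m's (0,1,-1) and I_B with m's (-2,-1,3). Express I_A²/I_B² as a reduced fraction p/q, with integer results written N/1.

Same 3,2,3: normalisation and zero-m 3j drop out of the ratio.
A: Δ: 2! 4! 2! / 9! → 1/3780; sum: t=1:−1/8 t=2:+1/12 = -1/24; 3j²(3 2 3; 0 1 -1) = Δ·Π!·Σ² = 1/210  (sign -1)
B: Δ: 2! 4! 2! / 9! → 1/3780; sum: t=1:−1/48 = -1/48; 3j²(3 2 3; -2 -1 3) = Δ·Π!·Σ² = 5/84  (sign -1)
I_A²/I_B² = (1/210)/(5/84) = 2/25

2/25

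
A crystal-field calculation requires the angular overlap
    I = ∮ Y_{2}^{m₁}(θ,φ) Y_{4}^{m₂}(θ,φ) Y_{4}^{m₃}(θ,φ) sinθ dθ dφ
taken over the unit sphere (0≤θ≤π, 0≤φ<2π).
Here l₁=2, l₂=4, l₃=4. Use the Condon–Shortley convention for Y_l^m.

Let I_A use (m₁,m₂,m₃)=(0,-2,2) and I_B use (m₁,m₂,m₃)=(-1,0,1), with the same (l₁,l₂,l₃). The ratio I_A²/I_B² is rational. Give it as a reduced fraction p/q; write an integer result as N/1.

Shared (l₁,l₂,l₃)=(2,4,4): N and (l;000)² cancel in I_A²/I_B².
A: Δ = 2!·2!·6!/11! = 1/13860; Racah Σ t=0..2: t=0:+1/192 t=1:−1/120 t=2:+1/2880 = -1/360; ⇒ 3j(2 4 4; 0 -2 2)² = 16/3465, sgn -1
B: Δ = 2!·2!·6!/11! = 1/13860; Racah Σ t=1..2: t=1:−1/72 t=2:+1/96 = -1/288; ⇒ 3j(2 4 4; -1 0 1)² = 1/462, sgn +1
I_A²/I_B² = (16/3465)/(1/462) = 32/15

32/15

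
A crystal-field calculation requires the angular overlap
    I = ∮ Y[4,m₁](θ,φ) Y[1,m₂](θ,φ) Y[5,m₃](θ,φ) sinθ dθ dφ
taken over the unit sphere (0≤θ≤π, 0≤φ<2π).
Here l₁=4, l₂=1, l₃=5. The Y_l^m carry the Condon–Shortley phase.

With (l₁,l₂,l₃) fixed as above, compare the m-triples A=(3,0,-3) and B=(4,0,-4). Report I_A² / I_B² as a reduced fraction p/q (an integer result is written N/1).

Shared (l₁,l₂,l₃)=(4,1,5): N and (l;000)² cancel in I_A²/I_B².
A: Δ = 0!·8!·2!/11! = 1/495; Racah Σ t=0..0: t=0:+1/5040 = 1/5040; ⇒ 3j(4 1 5; 3 0 -3)² = 16/495, sgn +1
B: Δ = 0!·8!·2!/11! = 1/495; Racah Σ t=0..0: t=0:+1/40320 = 1/40320; ⇒ 3j(4 1 5; 4 0 -4)² = 1/55, sgn -1
I_A²/I_B² = (16/495)/(1/55) = 16/9

16/9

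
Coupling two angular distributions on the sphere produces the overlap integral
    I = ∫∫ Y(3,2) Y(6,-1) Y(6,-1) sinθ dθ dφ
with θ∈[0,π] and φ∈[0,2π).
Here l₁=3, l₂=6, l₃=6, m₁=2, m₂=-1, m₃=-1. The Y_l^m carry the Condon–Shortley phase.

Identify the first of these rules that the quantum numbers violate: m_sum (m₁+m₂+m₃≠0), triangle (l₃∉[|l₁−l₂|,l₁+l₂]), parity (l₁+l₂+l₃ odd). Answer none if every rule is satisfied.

Σmᵢ = 0  ✓
l₃∈[|l₁−l₂|,l₁+l₂]=[3,9], have l₃=6  ✓
Σlᵢ = 15 ⇒ odd  ✗

parity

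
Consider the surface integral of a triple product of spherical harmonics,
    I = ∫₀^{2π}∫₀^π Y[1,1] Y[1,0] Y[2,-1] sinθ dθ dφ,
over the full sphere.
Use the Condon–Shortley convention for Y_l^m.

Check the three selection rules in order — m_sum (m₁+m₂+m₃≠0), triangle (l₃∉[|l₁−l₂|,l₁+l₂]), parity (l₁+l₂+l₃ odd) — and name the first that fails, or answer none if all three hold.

none

Σmᵢ = 0  ✓
l₃∈[|l₁−l₂|,l₁+l₂]=[0,2], have l₃=2  ✓
Σlᵢ = 4 ⇒ even  ✓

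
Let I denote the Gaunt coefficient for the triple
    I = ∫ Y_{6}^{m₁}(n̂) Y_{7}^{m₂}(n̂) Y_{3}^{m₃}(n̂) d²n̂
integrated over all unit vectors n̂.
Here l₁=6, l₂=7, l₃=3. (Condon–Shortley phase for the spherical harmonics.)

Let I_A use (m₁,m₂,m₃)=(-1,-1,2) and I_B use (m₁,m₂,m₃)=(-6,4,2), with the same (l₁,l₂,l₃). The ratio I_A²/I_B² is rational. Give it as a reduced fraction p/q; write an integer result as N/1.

2401/726

l's match ⇒ only the (l;m) 3-j factors differ between A and B.
A: triangle coeff Δ(6,7,3) = 1/2042040; Σ_t [5,6]: t=5:−1/172800 t=6:+1/414720 = -7/2073600; (3j)²=343/29172 [(6 7 3; -1 -1 2)], sign=+1
B: triangle coeff Δ(6,7,3) = 1/2042040; Σ_t [10,10]: t=10:+1/43545600 = 1/43545600; (3j)²=11/3094 [(6 7 3; -6 4 2)], sign=-1
I_A²/I_B² = (343/29172)/(11/3094) = 2401/726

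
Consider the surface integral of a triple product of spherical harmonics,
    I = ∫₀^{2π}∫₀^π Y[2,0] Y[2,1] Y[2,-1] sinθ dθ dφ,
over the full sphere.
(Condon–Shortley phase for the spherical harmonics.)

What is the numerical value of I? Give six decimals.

-0.090112

Rules hold: Σm=0, L=6 even, 0≤2≤4.
N = 5·5·5 = 125
Δ = 2!·2!·2!/7! = 1/630
Racah Σ t=0..2: t=0:+1/8 t=1:−1/1 t=2:+1/8 = -3/4
⇒ 3j(2 2 2; 0 0 0)² = 2/35, sgn -1
Racah Σ t=1..2: t=1:−1/2 t=2:+1/4 = -1/4
⇒ 3j(2 2 2; 0 1 -1)² = 1/70, sgn +1
4πI² = N·(3j₀)²·(3jₘ)² = 5/49
I = -1·√(0.102041/4π) = -0.09011188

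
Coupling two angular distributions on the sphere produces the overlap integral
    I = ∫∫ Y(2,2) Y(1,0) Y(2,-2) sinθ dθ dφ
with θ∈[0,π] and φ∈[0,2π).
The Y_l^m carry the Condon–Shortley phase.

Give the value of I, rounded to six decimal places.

Σlᵢ=5 odd — θ-integrand is odd under cosθ→−cosθ; I=0

0.000000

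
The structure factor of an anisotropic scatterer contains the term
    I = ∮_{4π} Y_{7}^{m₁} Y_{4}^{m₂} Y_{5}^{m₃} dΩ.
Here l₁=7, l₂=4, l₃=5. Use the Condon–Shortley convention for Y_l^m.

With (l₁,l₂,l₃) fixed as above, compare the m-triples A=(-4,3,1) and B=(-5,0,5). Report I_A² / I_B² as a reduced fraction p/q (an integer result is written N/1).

98/675

Shared (l₁,l₂,l₃)=(7,4,5): N and (l;000)² cancel in I_A²/I_B².
A: Δ = 6!·8!·2!/17! = 1/6126120; Racah Σ t=5..6: t=5:−1/345600 t=6:+1/518400 = -1/1036800; ⇒ 3j(7 4 5; -4 3 1)² = 7/2210, sgn -1
B: Δ = 6!·8!·2!/17! = 1/6126120; Racah Σ t=4..4: t=4:+1/3870720 = 1/3870720; ⇒ 3j(7 4 5; -5 0 5)² = 135/6188, sgn +1
I_A²/I_B² = (7/2210)/(135/6188) = 98/675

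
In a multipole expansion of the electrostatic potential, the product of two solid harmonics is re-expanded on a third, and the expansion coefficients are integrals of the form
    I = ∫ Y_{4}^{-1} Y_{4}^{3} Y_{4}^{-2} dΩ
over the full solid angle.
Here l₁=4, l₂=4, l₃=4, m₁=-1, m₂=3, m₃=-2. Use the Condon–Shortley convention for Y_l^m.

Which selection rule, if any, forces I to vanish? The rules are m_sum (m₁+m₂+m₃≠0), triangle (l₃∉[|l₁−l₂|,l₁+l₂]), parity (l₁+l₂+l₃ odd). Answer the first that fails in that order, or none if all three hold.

none

Σmᵢ = 0  ✓
l₃∈[|l₁−l₂|,l₁+l₂]=[0,8], have l₃=4  ✓
Σlᵢ = 12 ⇒ even  ✓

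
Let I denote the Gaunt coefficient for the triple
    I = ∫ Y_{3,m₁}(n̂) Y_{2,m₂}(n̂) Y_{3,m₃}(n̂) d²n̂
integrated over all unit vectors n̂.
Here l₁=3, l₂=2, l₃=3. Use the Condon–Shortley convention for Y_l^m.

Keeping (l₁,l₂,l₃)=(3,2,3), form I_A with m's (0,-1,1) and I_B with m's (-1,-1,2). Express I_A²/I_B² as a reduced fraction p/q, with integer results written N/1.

l's match ⇒ only the (l;m) 3-j factors differ between A and B.
A: triangle coeff Δ(3,2,3) = 1/3780; Σ_t [0,1]: t=0:+1/12 t=1:−1/8 = -1/24; (3j)²=1/210 [(3 2 3; 0 -1 1)], sign=-1
B: triangle coeff Δ(3,2,3) = 1/3780; Σ_t [0,1]: t=0:+1/48 t=1:−1/12 = -1/16; (3j)²=1/28 [(3 2 3; -1 -1 2)], sign=+1
I_A²/I_B² = (1/210)/(1/28) = 2/15

2/15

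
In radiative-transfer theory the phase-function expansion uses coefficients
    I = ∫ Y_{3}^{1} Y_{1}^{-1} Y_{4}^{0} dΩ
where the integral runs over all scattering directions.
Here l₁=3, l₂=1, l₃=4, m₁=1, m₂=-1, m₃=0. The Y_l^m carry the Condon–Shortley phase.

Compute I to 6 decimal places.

0.150786

Checks pass: Σm=0; 8 even; l₃=4∈[2,4].
(2·3+1)(2·1+1)(2·4+1) = 189
Δ: 0! 6! 2! / 9! → 1/252
sum: t=0:+1/36 = 1/36
3j²(3 1 4; 0 0 0) = Δ·Π!·Σ² = 4/63  (sign +1)
sum: t=0:+1/96 = 1/96
3j²(3 1 4; 1 -1 0) = Δ·Π!·Σ² = 1/42  (sign +1)
combine: 4πI² = 189·4/63·1/42 = 2/7
take √, sign +1: I = 0.15078601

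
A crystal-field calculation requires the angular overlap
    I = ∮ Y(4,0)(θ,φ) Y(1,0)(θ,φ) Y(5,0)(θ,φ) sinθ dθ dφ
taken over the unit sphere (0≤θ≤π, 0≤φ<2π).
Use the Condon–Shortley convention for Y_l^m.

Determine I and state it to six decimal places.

m-sum 0 ✓  L=10 even ✓  3≤5≤5 ✓
Π(2lᵢ+1) = 9×3×11 = 297
triangle coeff Δ(4,1,5) = 1/495
Σ_t [0,0]: t=0:+1/576 = 1/576
(3j)²=5/99 [(4 1 5; 0 0 0)], sign=-1
(m-triple is (0,0,0) — same symbol as above.)
⇒ 4πI² = 25/33
I = (+1)√(25/33/(4π)) = 0.24553200

0.245532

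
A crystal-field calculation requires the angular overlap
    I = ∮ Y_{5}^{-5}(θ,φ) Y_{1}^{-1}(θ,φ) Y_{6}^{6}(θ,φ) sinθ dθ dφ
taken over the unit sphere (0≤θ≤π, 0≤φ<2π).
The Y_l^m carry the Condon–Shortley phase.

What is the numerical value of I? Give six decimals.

m-sum 0 ✓  L=12 even ✓  4≤6≤6 ✓
Π(2lᵢ+1) = 11×3×13 = 429
triangle coeff Δ(5,1,6) = 1/858
Σ_t [0,0]: t=0:+1/14400 = 1/14400
(3j)²=6/143 [(5 1 6; 0 0 0)], sign=+1
Σ_t [0,0]: t=0:+1/7257600 = 1/7257600
(3j)²=1/13 [(5 1 6; -5 -1 6)], sign=+1
⇒ 4πI² = 18/13
I = (+1)√(18/13/(4π)) = 0.33194004

0.331940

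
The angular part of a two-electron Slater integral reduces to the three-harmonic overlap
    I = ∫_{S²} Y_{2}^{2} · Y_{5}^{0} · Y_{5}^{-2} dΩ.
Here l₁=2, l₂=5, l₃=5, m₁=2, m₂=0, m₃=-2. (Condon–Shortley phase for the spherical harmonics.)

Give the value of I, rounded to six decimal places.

m-sum 0 ✓  L=12 even ✓  3≤5≤7 ✓
Π(2lᵢ+1) = 5×11×11 = 605
triangle coeff Δ(2,5,5) = 1/38610
Σ_t [0,2]: t=0:+1/2880 t=1:−1/576 t=2:+1/2880 = -1/960
(3j)²=10/429 [(2 5 5; 0 0 0)], sign=+1
Σ_t [0,0]: t=0:+1/2880 = 1/2880
(3j)²=14/429 [(2 5 5; 2 0 -2)], sign=-1
⇒ 4πI² = 700/1521
I = (-1)√(700/1521/(4π)) = -0.19137248

-0.191372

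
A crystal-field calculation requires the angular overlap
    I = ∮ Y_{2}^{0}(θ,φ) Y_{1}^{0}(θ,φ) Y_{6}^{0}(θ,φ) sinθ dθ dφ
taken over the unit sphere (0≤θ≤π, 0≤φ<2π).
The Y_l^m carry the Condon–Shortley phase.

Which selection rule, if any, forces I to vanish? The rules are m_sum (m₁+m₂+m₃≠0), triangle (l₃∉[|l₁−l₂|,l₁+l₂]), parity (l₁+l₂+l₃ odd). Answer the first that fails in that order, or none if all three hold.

triangle

azimuthal sum: 0 + 0 + 0 = 0  ✓
1 ≤ 6 ≤ 3 (triangle on l)  ✗
L = 2 + 1 + 6 = 9 (odd)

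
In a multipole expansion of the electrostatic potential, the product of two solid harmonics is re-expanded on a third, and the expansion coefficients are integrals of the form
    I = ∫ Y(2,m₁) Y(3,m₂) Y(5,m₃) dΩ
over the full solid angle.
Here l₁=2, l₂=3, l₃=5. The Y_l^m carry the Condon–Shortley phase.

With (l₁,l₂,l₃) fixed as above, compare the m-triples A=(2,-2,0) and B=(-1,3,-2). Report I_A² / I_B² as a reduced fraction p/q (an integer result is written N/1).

Same 2,3,5: normalisation and zero-m 3j drop out of the ratio.
A: Δ: 0! 4! 6! / 11! → 1/2310; sum: t=0:+1/2880 = 1/2880; 3j²(2 3 5; 2 -2 0) = Δ·Π!·Σ² = 1/462  (sign -1)
B: Δ: 0! 4! 6! / 11! → 1/2310; sum: t=0:+1/4320 = 1/4320; 3j²(2 3 5; -1 3 -2) = Δ·Π!·Σ² = 1/330  (sign -1)
I_A²/I_B² = (1/462)/(1/330) = 5/7

5/7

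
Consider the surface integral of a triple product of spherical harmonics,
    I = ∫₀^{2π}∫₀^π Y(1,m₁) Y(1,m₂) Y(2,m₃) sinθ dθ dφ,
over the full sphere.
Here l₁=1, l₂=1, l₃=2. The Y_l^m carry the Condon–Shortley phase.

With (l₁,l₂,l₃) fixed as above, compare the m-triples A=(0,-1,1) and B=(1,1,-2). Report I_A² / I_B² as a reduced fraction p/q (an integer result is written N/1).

l's match ⇒ only the (l;m) 3-j factors differ between A and B.
A: triangle coeff Δ(1,1,2) = 1/30; Σ_t [0,0]: t=0:+1/2 = 1/2; (3j)²=1/10 [(1 1 2; 0 -1 1)], sign=-1
B: triangle coeff Δ(1,1,2) = 1/30; Σ_t [0,0]: t=0:+1/4 = 1/4; (3j)²=1/5 [(1 1 2; 1 1 -2)], sign=+1
I_A²/I_B² = (1/10)/(1/5) = 1/2

1/2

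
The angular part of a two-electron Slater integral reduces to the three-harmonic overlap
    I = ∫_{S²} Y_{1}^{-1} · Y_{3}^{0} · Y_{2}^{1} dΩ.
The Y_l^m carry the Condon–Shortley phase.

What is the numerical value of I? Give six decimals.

0.143048

m-sum 0 ✓  L=6 even ✓  2≤2≤4 ✓
Π(2lᵢ+1) = 3×7×5 = 105
triangle coeff Δ(1,3,2) = 1/105
Σ_t [1,1]: t=1:−1/4 = -1/4
(3j)²=3/35 [(1 3 2; 0 0 0)], sign=-1
Σ_t [2,2]: t=2:+1/12 = 1/12
(3j)²=1/35 [(1 3 2; -1 0 1)], sign=-1
⇒ 4πI² = 9/35
I = (+1)√(9/35/(4π)) = 0.14304817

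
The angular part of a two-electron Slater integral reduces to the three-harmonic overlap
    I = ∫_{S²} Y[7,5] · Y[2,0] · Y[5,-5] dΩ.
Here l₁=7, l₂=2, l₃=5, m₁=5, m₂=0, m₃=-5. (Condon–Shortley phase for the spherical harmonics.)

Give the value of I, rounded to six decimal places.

Checks pass: Σm=0; 14 even; l₃=5∈[5,9].
(2·7+1)(2·2+1)(2·5+1) = 825
Δ: 4! 10! 0! / 15! → 1/15015
sum: t=2:+1/57600 = 1/57600
3j²(7 2 5; 0 0 0) = Δ·Π!·Σ² = 21/715  (sign -1)
sum: t=2:+1/14515200 = 1/14515200
3j²(7 2 5; 5 0 -5) = Δ·Π!·Σ² = 2/455  (sign +1)
combine: 4πI² = 825·21/715·2/455 = 18/169
take √, sign -1: I = -0.09206360

-0.092064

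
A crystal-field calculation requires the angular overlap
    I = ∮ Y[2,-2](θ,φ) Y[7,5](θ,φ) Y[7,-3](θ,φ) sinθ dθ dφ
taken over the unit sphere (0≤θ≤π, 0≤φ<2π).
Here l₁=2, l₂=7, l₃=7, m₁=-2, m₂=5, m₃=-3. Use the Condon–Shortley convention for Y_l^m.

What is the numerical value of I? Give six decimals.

Rules hold: Σm=0, L=16 even, 5≤7≤9.
N = 5·15·15 = 1125
Δ = 2!·2!·12!/17! = 1/185640
Racah Σ t=0..2: t=0:+1/2419200 t=1:−1/518400 t=2:+1/2419200 = -1/907200
⇒ 3j(2 7 7; 0 0 0)² = 56/3315, sgn +1
Racah Σ t=2..2: t=2:+1/29030400 = 1/29030400
⇒ 3j(2 7 7; -2 5 -3)² = 99/7735, sgn +1
4πI² = N·(3j₀)²·(3jₘ)² = 11880/48841
I = +1·√(0.243238/4π) = 0.13912687

0.139127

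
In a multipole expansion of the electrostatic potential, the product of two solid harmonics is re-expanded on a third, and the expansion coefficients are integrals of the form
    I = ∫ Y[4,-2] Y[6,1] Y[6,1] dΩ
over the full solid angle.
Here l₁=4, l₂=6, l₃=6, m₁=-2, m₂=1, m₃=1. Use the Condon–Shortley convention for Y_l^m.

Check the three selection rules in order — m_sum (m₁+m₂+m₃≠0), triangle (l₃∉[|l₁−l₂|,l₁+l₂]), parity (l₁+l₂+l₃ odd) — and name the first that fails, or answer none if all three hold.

Σmᵢ = 0  ✓
l₃∈[|l₁−l₂|,l₁+l₂]=[2,10], have l₃=6  ✓
Σlᵢ = 16 ⇒ even  ✓

none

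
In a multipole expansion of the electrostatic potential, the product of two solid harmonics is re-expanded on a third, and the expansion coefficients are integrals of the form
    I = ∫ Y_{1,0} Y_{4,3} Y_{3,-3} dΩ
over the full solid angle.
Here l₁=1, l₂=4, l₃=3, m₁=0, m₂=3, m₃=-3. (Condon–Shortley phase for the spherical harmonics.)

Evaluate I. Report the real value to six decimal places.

Checks pass: Σm=0; 8 even; l₃=3∈[3,5].
(2·1+1)(2·4+1)(2·3+1) = 189
Δ: 2! 0! 6! / 9! → 1/252
sum: t=1:−1/36 = -1/36
3j²(1 4 3; 0 0 0) = Δ·Π!·Σ² = 4/63  (sign +1)
sum: t=1:−1/720 = -1/720
3j²(1 4 3; 0 3 -3) = Δ·Π!·Σ² = 1/36  (sign -1)
combine: 4πI² = 189·4/63·1/36 = 1/3
take √, sign -1: I = -0.16286750

-0.162868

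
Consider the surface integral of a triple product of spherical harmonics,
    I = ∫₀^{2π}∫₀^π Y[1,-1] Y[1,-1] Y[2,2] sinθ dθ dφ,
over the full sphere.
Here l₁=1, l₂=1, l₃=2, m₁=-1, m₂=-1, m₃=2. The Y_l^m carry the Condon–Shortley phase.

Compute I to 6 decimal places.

0.309019

m-sum 0 ✓  L=4 even ✓  0≤2≤2 ✓
Π(2lᵢ+1) = 3×3×5 = 45
triangle coeff Δ(1,1,2) = 1/30
Σ_t [0,0]: t=0:+1/1 = 1/1
(3j)²=2/15 [(1 1 2; 0 0 0)], sign=+1
Σ_t [0,0]: t=0:+1/4 = 1/4
(3j)²=1/5 [(1 1 2; -1 -1 2)], sign=+1
⇒ 4πI² = 6/5
I = (+1)√(6/5/(4π)) = 0.30901936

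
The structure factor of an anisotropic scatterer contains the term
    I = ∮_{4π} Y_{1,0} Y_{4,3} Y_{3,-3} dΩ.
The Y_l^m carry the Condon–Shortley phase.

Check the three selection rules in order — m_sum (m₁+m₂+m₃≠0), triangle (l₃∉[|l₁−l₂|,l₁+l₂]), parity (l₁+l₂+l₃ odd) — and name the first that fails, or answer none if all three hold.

m₁+m₂+m₃ = 0 + 3 − 3 = 0  ✓
triangle: |1−4|=3 ≤ l₃=3 ≤ 1+4=5  ✓
parity: l₁+l₂+l₃ = 8 is even  ✓

none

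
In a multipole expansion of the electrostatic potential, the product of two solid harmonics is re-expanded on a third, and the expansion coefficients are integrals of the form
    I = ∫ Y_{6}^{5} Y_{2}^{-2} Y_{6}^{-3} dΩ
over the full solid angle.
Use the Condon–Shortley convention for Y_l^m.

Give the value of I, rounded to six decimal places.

Checks pass: Σm=0; 14 even; l₃=6∈[4,8].
(2·6+1)(2·2+1)(2·6+1) = 845
Δ: 2! 10! 2! / 15! → 1/90090
sum: t=0:+1/69120 t=1:−1/14400 t=2:+1/69120 = -7/172800
3j²(6 2 6; 0 0 0) = Δ·Π!·Σ² = 14/715  (sign -1)
sum: t=0:+1/1451520 = 1/1451520
3j²(6 2 6; 5 -2 -3) = Δ·Π!·Σ² = 1/91  (sign -1)
combine: 4πI² = 845·14/715·1/91 = 2/11
take √, sign +1: I = 0.12028562

0.120286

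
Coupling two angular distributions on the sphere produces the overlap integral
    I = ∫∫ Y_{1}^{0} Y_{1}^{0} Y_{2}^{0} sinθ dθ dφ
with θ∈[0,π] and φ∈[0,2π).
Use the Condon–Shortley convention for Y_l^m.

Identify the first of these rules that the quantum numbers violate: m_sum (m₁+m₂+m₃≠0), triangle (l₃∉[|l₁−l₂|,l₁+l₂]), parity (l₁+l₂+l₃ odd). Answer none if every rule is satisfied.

m₁+m₂+m₃ = 0 + 0 + 0 = 0  ✓
triangle: |1−1|=0 ≤ l₃=2 ≤ 1+1=2  ✓
parity: l₁+l₂+l₃ = 4 is even  ✓

none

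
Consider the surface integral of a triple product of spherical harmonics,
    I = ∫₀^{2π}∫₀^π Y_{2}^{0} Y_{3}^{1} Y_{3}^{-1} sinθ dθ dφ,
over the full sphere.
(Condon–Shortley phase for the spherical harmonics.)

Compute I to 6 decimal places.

-0.126157

Rules hold: Σm=0, L=8 even, 1≤3≤5.
N = 5·7·7 = 245
Δ = 2!·2!·4!/9! = 1/3780
Racah Σ t=0..2: t=0:+1/24 t=1:−1/4 t=2:+1/24 = -1/6
⇒ 3j(2 3 3; 0 0 0)² = 4/105, sgn +1
Racah Σ t=0..2: t=0:+1/96 t=1:−1/6 t=2:+1/16 = -3/32
⇒ 3j(2 3 3; 0 1 -1)² = 3/140, sgn -1
4πI² = N·(3j₀)²·(3jₘ)² = 1/5
I = -1·√(0.2/4π) = -0.12615663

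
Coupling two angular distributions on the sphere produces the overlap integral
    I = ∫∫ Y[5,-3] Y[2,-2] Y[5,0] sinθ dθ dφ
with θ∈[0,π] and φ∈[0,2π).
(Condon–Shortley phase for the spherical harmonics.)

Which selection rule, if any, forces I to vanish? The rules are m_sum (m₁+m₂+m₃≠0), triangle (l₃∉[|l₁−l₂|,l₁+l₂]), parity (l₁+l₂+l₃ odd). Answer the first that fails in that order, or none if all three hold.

m_sum

azimuthal sum: -3 − 2 + 0 = -5  ✗
3 ≤ 5 ≤ 7 (triangle on l)
L = 5 + 2 + 5 = 12 (even)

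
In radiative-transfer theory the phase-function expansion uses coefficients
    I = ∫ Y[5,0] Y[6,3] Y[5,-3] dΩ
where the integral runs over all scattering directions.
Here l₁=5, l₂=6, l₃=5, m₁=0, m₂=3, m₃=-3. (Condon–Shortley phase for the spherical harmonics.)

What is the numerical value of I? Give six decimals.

0.132857

Checks pass: Σm=0; 16 even; l₃=5∈[1,11].
(2·5+1)(2·6+1)(2·5+1) = 1573
Δ: 6! 4! 6! / 17! → 1/28588560
sum: t=1:−1/345600 t=2:+1/13824 t=3:−1/5184 t=4:+1/13824 t=5:−1/345600 = -7/129600
3j²(5 6 5; 0 0 0) = Δ·Π!·Σ² = 80/7293  (sign +1)
sum: t=3:−1/103680 t=4:+1/34560 t=5:−1/138240 = 1/82944
3j²(5 6 5; 0 3 -3) = Δ·Π!·Σ² = 125/9724  (sign +1)
combine: 4πI² = 1573·80/7293·125/9724 = 2500/11271
take √, sign +1: I = 0.13285682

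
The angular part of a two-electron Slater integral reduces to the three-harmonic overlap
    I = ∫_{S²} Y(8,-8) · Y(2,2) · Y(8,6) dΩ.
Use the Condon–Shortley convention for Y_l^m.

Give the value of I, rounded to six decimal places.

Checks pass: Σm=0; 18 even; l₃=8∈[6,10].
(2·8+1)(2·2+1)(2·8+1) = 1445
Δ: 2! 14! 2! / 19! → 1/348840
sum: t=0:+1/116121600 t=1:−1/25401600 t=2:+1/116121600 = -1/45158400
3j²(8 2 8; 0 0 0) = Δ·Π!·Σ² = 24/1615  (sign -1)
sum: t=2:+1/348713164800 = 1/348713164800
3j²(8 2 8; -8 2 6) = Δ·Π!·Σ² = 2/969  (sign +1)
combine: 4πI² = 1445·24/1615·2/969 = 16/361
take √, sign -1: I = -0.05938838

-0.059388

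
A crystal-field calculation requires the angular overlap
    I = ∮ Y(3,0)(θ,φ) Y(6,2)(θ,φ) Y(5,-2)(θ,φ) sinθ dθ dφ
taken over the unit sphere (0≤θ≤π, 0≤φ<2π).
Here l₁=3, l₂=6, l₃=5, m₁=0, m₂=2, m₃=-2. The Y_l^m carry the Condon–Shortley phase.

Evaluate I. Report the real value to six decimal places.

0.058844

m-sum 0 ✓  L=14 even ✓  3≤5≤9 ✓
Π(2lᵢ+1) = 7×13×11 = 1001
triangle coeff Δ(3,6,5) = 1/675675
Σ_t [1,3]: t=1:−1/8640 t=2:+1/2304 t=3:−1/8640 = 7/34560
(3j)²=7/429 [(3 6 5; 0 0 0)], sign=-1
Σ_t [1,3]: t=1:−1/60480 t=2:+1/5760 t=3:−1/8640 = 1/24192
(3j)²=8/3003 [(3 6 5; 0 2 -2)], sign=-1
⇒ 4πI² = 56/1287
I = (+1)√(56/1287/(4π)) = 0.05884368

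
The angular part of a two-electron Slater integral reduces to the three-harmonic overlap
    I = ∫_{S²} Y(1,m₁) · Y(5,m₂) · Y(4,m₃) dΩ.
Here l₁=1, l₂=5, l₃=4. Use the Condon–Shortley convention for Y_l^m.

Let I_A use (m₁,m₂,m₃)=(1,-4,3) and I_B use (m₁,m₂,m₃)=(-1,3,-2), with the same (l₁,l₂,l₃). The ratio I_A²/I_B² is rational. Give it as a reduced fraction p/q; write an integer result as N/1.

9/7

l's match ⇒ only the (l;m) 3-j factors differ between A and B.
A: triangle coeff Δ(1,5,4) = 1/495; Σ_t [0,0]: t=0:+1/10080 = 1/10080; (3j)²=4/55 [(1 5 4; 1 -4 3)], sign=-1
B: triangle coeff Δ(1,5,4) = 1/495; Σ_t [2,2]: t=2:+1/2880 = 1/2880; (3j)²=28/495 [(1 5 4; -1 3 -2)], sign=+1
I_A²/I_B² = (4/55)/(28/495) = 9/7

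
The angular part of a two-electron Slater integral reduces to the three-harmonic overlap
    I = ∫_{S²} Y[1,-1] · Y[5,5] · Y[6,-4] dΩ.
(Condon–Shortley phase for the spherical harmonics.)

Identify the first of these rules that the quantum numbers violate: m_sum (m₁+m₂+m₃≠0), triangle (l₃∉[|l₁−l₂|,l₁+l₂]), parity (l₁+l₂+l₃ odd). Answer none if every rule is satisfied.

Σmᵢ = 0  ✓
l₃∈[|l₁−l₂|,l₁+l₂]=[4,6], have l₃=6  ✓
Σlᵢ = 12 ⇒ even  ✓

none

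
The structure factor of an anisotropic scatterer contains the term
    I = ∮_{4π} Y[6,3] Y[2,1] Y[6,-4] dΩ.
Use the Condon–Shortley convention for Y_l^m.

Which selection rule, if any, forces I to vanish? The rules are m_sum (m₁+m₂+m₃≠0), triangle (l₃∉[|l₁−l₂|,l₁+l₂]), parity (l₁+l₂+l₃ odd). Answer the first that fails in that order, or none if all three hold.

none

Σmᵢ = 0  ✓
l₃∈[|l₁−l₂|,l₁+l₂]=[4,8], have l₃=6  ✓
Σlᵢ = 14 ⇒ even  ✓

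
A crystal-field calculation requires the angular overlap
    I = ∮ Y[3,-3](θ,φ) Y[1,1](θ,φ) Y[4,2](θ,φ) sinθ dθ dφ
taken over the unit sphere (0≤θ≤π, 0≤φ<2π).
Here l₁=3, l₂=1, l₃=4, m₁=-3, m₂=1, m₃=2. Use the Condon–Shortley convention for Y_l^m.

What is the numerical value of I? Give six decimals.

0.061558

Checks pass: Σm=0; 8 even; l₃=4∈[2,4].
(2·3+1)(2·1+1)(2·4+1) = 189
Δ: 0! 6! 2! / 9! → 1/252
sum: t=0:+1/36 = 1/36
3j²(3 1 4; 0 0 0) = Δ·Π!·Σ² = 4/63  (sign +1)
sum: t=0:+1/1440 = 1/1440
3j²(3 1 4; -3 1 2) = Δ·Π!·Σ² = 1/252  (sign +1)
combine: 4πI² = 189·4/63·1/252 = 1/21
take √, sign +1: I = 0.06155813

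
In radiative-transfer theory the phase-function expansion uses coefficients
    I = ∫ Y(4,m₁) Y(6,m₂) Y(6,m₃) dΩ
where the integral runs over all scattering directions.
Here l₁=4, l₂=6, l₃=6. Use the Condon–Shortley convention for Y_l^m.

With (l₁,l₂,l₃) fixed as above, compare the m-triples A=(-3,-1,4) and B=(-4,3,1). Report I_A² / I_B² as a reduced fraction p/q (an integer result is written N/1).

Shared (l₁,l₂,l₃)=(4,6,6): N and (l;000)² cancel in I_A²/I_B².
A: Δ = 4!·4!·8!/17! = 1/15315300; Racah Σ t=3..4: t=3:−1/207360 t=4:+1/725760 = -1/290304; ⇒ 3j(4 6 6; -3 -1 4)² = 125/7293, sgn -1
B: Δ = 4!·4!·8!/17! = 1/15315300; Racah Σ t=4..4: t=4:+1/414720 = 1/414720; ⇒ 3j(4 6 6; -4 3 1)² = 49/2431, sgn -1
I_A²/I_B² = (125/7293)/(49/2431) = 125/147

125/147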